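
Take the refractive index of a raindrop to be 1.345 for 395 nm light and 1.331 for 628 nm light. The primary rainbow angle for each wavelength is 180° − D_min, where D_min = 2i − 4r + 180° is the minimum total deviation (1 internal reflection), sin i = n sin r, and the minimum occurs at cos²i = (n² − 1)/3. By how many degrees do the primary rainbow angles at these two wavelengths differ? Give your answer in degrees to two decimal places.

At 395 nm (n = 1.345): cos²i = 0.26967 → i = 58.715°, r = 39.448°, D_min = 139.635°, rainbow angle = 40.365°.
At 628 nm (n = 1.331): cos²i = 0.25719 → i = 59.527°, r = 40.356°, D_min = 137.630°, rainbow angle = 42.370°.
Angular width = |40.365° − 42.370°| = 2.005°.

2.01°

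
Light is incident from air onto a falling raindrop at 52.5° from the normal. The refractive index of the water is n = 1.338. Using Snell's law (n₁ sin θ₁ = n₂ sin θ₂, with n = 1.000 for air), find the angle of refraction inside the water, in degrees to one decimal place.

36.4°

Snell: sin θ_r = sin θ_i / n = sin 52.5° / 1.338 = 0.7934 / 1.338 = 0.5929.
θ_r = arcsin(0.5929) = 36.37°.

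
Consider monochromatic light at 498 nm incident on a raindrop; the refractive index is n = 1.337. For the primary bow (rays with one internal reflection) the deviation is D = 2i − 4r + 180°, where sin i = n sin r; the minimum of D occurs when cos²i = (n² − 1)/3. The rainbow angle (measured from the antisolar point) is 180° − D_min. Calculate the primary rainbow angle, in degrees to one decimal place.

41.5°

cos²i = (1.78757 − 1)/3 = 0.26252; i = arccos(0.51237) = 59.178°.
sin r = sin 59.178°/1.337 = 0.64231; r = 39.964°.
D_min = 2·59.178° − 4·39.964° + 180° = 138.500°.
Rainbow angle = 180° − D_min = 41.500°.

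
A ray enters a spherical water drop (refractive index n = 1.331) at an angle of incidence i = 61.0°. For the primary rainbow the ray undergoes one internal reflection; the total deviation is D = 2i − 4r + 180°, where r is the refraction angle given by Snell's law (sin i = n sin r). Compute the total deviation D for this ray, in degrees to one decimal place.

137.7°

sin r = sin 61.0° / 1.331 = 0.8746/1.331 = 0.6571; r = 41.08°.
D = 2·61.0° − 4·41.08° + 180° = 122.00° − 164.32° + 180° = 137.68°.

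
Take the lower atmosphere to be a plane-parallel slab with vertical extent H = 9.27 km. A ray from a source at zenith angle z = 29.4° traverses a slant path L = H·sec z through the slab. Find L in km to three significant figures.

10.6 km

sec z = 1/cos 29.4° = 1.1478.
L = 9.27 × 1.1478 = 10.640 km.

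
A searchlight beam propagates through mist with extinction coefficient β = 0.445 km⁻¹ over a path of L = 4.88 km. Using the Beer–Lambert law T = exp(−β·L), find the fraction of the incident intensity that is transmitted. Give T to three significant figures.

τ = β·L = 0.445 × 4.88 = 2.1716.
T = exp(−2.1716) = 0.1140.

0.114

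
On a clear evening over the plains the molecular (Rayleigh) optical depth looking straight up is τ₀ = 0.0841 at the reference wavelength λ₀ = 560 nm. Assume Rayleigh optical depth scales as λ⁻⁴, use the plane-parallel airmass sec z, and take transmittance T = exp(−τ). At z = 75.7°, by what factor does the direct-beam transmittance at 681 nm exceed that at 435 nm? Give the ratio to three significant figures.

Airmass: sec 75.7° = 4.0486.
τ(681 nm) = 0.0841 × (560/681)⁴ × 4.0486 = 0.0841 × 0.4573 × 4.0486 = 0.1557.
τ(435 nm) = 0.0841 × (560/435)⁴ × 4.0486 = 0.0841 × 2.7466 × 4.0486 = 0.9352.
T(681)/T(435) = exp(τ_B − τ_A) = exp(0.7795) = 2.1804.

2.18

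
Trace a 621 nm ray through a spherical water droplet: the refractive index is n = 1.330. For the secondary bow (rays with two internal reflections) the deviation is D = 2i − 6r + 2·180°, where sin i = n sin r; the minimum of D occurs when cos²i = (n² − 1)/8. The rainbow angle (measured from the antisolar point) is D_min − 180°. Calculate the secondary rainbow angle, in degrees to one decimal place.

cos²i = (1.76890 − 1)/8 = 0.09611; i = arccos(0.31002) = 71.940°.
sin r = sin 71.940°/1.330 = 0.71483; r = 45.630°.
D_min = 2·71.940° − 6·45.630° + 360° = 230.101°.
Rainbow angle = D_min − 180° = 50.101°.

50.1°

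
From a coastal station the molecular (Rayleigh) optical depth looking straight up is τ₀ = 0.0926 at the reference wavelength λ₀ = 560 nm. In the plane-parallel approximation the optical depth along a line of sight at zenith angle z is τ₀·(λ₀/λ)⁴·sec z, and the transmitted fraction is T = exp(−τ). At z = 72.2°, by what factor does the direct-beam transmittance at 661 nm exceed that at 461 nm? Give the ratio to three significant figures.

1.65

Airmass: sec 72.2° = 3.2712.
τ(661 nm) = 0.0926 × (560/661)⁴ × 3.2712 = 0.0926 × 0.5152 × 3.2712 = 0.1561.
τ(461 nm) = 0.0926 × (560/461)⁴ × 3.2712 = 0.0926 × 2.1775 × 3.2712 = 0.6596.
T(661)/T(461) = exp(τ_B − τ_A) = exp(0.5035) = 1.6546.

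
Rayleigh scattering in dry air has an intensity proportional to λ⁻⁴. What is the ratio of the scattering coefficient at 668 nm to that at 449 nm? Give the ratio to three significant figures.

Rayleigh scattering ∝ λ⁻⁴, so the ratio of coefficients is the inverse fourth power of the wavelength ratio.
σ(668)/σ(449) = (449/668)⁴ = (0.6722)⁴ = 0.2041.

0.204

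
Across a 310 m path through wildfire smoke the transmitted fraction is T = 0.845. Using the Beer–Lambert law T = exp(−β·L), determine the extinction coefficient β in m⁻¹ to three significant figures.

Beer–Lambert: T = exp(−βL) ⇒ β = −ln(T)/L = −ln(0.845)/310 = 0.1684/310 = 0.0005433 m⁻¹.

0.000543 m⁻¹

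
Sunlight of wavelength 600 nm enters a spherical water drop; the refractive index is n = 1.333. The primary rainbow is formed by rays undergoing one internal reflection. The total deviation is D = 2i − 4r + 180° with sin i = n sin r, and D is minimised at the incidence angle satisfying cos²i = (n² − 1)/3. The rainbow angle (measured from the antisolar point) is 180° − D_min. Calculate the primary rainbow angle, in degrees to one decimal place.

cos²i = (1.77689 − 1)/3 = 0.25896; i = arccos(0.50888) = 59.410°.
sin r = sin 59.410°/1.333 = 0.64579; r = 40.225°.
D_min = 2·59.410° − 4·40.225° + 180° = 137.922°.
Rainbow angle = 180° − D_min = 42.078°.

42.1°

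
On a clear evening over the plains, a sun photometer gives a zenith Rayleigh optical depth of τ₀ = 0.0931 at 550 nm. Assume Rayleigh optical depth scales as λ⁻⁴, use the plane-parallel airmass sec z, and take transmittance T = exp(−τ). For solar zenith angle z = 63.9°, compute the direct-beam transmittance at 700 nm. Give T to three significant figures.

0.923

sec 63.9° = 2.2730.
τ = 0.0931 × (550/700)⁴ × 2.2730 = 0.0931 × 0.3811 × 2.2730 = 0.0807.
T = exp(−0.0807) = 0.9225.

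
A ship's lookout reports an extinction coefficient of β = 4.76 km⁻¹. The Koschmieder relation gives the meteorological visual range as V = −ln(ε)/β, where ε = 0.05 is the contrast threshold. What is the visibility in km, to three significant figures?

V = −ln(0.05) / 4.76 = 2.996 / 4.76 = 0.6294 km.

0.629 km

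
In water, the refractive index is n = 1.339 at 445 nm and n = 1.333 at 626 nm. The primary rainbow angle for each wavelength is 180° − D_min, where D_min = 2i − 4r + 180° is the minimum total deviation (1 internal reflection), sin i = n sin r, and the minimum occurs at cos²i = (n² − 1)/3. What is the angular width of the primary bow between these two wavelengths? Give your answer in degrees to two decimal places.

0.86°

At 445 nm (n = 1.339): cos²i = 0.26431 → i = 59.062°, r = 39.834°, D_min = 138.786°, rainbow angle = 41.214°.
At 626 nm (n = 1.333): cos²i = 0.25896 → i = 59.410°, r = 40.225°, D_min = 137.922°, rainbow angle = 42.078°.
Angular width = |41.214° − 42.078°| = 0.865°.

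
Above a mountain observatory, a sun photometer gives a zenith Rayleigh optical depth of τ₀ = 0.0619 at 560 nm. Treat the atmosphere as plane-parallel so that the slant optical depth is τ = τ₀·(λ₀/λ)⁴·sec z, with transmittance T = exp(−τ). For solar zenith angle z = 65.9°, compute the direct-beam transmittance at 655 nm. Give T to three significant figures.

0.922

sec 65.9° = 2.4490.
τ = 0.0619 × (560/655)⁴ × 2.4490 = 0.0619 × 0.5343 × 2.4490 = 0.0810.
T = exp(−0.0810) = 0.9222.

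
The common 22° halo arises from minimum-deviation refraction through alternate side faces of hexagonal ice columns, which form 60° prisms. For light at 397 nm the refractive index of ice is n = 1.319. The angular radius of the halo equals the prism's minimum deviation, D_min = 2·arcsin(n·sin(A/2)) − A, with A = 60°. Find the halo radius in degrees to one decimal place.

22.5°

n·sin(A/2) = 1.319 × sin 30° = 1.319 × 0.5000 = 0.6595.
D_min = 2·arcsin(0.6595) − 60° = 2 × 41.262° − 60° = 22.524°.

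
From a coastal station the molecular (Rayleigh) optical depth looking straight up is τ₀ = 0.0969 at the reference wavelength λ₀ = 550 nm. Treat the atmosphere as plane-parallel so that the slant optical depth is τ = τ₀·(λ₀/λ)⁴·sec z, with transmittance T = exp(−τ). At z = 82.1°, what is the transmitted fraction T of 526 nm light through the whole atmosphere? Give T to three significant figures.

0.431

sec 82.1° = 7.2757.
τ = 0.0969 × (550/526)⁴ × 7.2757 = 0.0969 × 1.1954 × 7.2757 = 0.8428.
T = exp(−0.8428) = 0.4305.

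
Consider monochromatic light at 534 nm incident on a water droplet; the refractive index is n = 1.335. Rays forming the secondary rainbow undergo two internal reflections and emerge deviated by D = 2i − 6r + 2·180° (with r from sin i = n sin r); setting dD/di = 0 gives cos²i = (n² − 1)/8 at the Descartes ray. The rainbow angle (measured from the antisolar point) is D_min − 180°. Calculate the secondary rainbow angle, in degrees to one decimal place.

cos²i = (1.78222 − 1)/8 = 0.09778; i = arccos(0.31269) = 71.778°.
sin r = sin 71.778°/1.335 = 0.71150; r = 45.357°.
D_min = 2·71.778° − 6·45.357° + 360° = 231.414°.
Rainbow angle = D_min − 180° = 51.414°.

51.4°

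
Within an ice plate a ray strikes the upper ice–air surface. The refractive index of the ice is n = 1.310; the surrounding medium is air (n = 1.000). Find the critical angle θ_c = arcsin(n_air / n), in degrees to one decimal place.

sin θ_c = n_air / n = 1.000 / 1.310 = 0.7634.
θ_c = arcsin(0.7634) = 49.76°.

49.8°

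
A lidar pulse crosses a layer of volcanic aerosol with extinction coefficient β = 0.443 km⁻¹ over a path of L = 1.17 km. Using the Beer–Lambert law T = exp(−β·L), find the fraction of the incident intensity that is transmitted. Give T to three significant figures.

0.596

τ = β·L = 0.443 × 1.17 = 0.5183.
T = exp(−0.5183) = 0.5955.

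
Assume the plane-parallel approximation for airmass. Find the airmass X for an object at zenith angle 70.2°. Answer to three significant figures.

X = sec z = 1/cos 70.2° = 1/0.3387 = 2.9521.

2.95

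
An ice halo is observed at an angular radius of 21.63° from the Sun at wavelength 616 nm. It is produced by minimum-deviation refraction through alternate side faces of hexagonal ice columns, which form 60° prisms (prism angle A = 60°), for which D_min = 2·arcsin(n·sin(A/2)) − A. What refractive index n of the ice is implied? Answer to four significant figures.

Rearranging: n = sin((D_min + A)/2) / sin(A/2).
(D_min + A)/2 = (21.63° + 60°)/2 = 40.815°.
n = sin 40.815° / sin 30° = 0.6536 / 0.5000 = 1.3072.

1.307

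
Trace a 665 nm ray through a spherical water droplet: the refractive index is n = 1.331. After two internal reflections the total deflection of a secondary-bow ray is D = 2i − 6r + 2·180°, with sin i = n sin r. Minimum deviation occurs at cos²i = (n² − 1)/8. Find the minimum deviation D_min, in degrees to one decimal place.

230.4°

cos²i = (1.77156 − 1)/8 = 0.09645; i = arccos(0.31056) = 71.907°.
sin r = sin 71.907°/1.331 = 0.71417; r = 45.575°.
D_min = 2·71.907° − 6·45.575° + 360° = 230.365°.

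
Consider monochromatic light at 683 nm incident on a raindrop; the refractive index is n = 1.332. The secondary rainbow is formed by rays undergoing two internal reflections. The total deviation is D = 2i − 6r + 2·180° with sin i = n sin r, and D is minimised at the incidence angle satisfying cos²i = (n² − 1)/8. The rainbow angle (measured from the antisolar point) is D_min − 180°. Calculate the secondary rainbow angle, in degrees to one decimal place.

cos²i = (1.77422 − 1)/8 = 0.09678; i = arccos(0.31109) = 71.875°.
sin r = sin 71.875°/1.332 = 0.71350; r = 45.520°.
D_min = 2·71.875° − 6·45.520° + 360° = 230.628°.
Rainbow angle = D_min − 180° = 50.628°.

50.6°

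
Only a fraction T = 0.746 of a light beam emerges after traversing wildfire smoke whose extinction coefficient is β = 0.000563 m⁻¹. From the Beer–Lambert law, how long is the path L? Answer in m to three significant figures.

Beer–Lambert: T = exp(−βL) ⇒ L = −ln(T)/β = −ln(0.746)/0.000563 = 0.2930/0.000563 = 520.5 m.

520 m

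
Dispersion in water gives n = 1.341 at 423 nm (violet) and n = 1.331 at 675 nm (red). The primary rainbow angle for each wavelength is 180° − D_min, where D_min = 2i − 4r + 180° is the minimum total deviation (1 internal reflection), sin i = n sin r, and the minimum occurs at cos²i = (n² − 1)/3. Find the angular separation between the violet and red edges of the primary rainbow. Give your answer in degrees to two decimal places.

At 423 nm (n = 1.341): cos²i = 0.26609 → i = 58.946°, r = 39.705°, D_min = 139.071°, rainbow angle = 40.929°.
At 675 nm (n = 1.331): cos²i = 0.25719 → i = 59.527°, r = 40.356°, D_min = 137.630°, rainbow angle = 42.370°.
Angular width = |40.929° − 42.370°| = 1.441°.

1.44°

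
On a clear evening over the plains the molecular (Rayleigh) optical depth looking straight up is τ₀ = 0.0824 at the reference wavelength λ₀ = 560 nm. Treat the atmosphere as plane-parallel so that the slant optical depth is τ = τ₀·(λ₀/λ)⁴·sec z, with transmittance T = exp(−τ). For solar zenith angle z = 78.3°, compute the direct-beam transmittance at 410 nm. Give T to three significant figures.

sec 78.3° = 4.9313.
τ = 0.0824 × (560/410)⁴ × 4.9313 = 0.0824 × 3.4803 × 4.9313 = 1.4142.
T = exp(−1.4142) = 0.2431.

0.243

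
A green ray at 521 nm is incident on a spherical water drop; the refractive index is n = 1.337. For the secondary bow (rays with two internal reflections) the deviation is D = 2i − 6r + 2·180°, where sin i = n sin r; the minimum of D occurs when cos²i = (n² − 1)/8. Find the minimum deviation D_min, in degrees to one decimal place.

231.9°

cos²i = (1.78757 − 1)/8 = 0.09845; i = arccos(0.31376) = 71.714°.
sin r = sin 71.714°/1.337 = 0.71017; r = 45.249°.
D_min = 2·71.714° − 6·45.249° + 360° = 231.934°.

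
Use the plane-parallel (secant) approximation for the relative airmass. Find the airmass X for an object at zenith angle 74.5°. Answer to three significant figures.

X = sec z = 1/cos 74.5° = 1/0.2672 = 3.7420.

3.74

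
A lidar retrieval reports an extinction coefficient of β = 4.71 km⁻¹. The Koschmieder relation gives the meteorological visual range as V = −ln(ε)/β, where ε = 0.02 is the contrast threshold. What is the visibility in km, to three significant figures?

0.831 km

V = −ln(0.02) / 4.71 = 3.912 / 4.71 = 0.8306 km.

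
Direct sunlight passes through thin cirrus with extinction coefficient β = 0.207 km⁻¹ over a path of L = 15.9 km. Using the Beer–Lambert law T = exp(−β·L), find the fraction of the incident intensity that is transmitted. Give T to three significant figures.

τ = β·L = 0.207 × 15.9 = 3.2913.
T = exp(−3.2913) = 0.0372.

0.0372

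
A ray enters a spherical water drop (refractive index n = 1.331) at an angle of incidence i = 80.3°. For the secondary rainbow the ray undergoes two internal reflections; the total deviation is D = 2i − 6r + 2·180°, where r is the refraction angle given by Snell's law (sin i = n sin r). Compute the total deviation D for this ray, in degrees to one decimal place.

sin r = sin 80.3° / 1.331 = 0.9857/1.331 = 0.7406; r = 47.78°.
D = 2·80.3° − 6·47.78° + 2·180° = 160.60° − 286.68° + 360° = 233.92°.

233.9°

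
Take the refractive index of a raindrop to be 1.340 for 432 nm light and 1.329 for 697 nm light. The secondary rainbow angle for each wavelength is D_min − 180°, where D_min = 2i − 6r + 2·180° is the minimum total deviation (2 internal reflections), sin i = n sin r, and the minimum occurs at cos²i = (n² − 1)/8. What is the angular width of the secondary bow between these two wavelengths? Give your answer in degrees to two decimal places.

At 432 nm (n = 1.340): cos²i = 0.09945 → i = 71.618°, r = 45.088°, D_min = 232.709°, rainbow angle = 52.709°.
At 697 nm (n = 1.329): cos²i = 0.09578 → i = 71.972°, r = 45.685°, D_min = 229.837°, rainbow angle = 49.837°.
Angular width = |52.709° − 49.837°| = 2.872°.

2.87°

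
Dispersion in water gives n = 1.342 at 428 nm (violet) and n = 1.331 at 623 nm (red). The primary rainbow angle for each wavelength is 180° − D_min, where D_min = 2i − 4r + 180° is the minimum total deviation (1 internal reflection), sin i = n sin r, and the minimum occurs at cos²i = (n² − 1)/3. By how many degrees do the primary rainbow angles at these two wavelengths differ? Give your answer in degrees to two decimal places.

At 428 nm (n = 1.342): cos²i = 0.26699 → i = 58.888°, r = 39.641°, D_min = 139.213°, rainbow angle = 40.787°.
At 623 nm (n = 1.331): cos²i = 0.25719 → i = 59.527°, r = 40.356°, D_min = 137.630°, rainbow angle = 42.370°.
Angular width = |40.787° − 42.370°| = 1.583°.

1.58°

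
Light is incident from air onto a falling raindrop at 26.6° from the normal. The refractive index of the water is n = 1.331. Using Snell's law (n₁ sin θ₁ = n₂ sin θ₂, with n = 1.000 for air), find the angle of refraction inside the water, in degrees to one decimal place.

19.7°

Snell: sin θ_r = sin θ_i / n = sin 26.6° / 1.331 = 0.4478 / 1.331 = 0.3364.
θ_r = arcsin(0.3364) = 19.66°.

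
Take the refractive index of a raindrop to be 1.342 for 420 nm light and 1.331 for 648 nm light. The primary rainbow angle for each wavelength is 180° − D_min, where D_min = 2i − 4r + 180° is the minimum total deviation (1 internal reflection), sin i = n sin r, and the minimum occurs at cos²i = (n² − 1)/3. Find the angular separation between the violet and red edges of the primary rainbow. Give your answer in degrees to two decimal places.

1.58°

At 420 nm (n = 1.342): cos²i = 0.26699 → i = 58.888°, r = 39.641°, D_min = 139.213°, rainbow angle = 40.787°.
At 648 nm (n = 1.331): cos²i = 0.25719 → i = 59.527°, r = 40.356°, D_min = 137.630°, rainbow angle = 42.370°.
Angular width = |40.787° − 42.370°| = 1.583°.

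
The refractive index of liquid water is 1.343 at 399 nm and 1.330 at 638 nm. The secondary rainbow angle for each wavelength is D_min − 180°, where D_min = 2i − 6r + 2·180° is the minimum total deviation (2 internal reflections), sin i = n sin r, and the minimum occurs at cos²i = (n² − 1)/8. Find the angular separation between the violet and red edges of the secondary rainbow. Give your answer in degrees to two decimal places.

At 399 nm (n = 1.343): cos²i = 0.10046 → i = 71.522°, r = 44.928°, D_min = 233.478°, rainbow angle = 53.478°.
At 638 nm (n = 1.330): cos²i = 0.09611 → i = 71.940°, r = 45.630°, D_min = 230.101°, rainbow angle = 50.101°.
Angular width = |53.478° − 50.101°| = 3.377°.

3.38°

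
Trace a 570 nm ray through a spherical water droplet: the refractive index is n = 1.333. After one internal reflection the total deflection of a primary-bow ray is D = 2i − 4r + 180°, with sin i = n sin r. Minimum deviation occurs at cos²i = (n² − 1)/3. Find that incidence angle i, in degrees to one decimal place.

cos²i = (1.333² − 1)/3 = (1.77689 − 1)/3 = 0.25896.
cos i = 0.50888, so i = 59.410°.

59.4°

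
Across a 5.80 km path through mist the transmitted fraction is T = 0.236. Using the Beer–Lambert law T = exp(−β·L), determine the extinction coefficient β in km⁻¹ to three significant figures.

0.249 km⁻¹

Beer–Lambert: T = exp(−βL) ⇒ β = −ln(T)/L = −ln(0.236)/5.80 = 1.4439/5.80 = 0.249 km⁻¹.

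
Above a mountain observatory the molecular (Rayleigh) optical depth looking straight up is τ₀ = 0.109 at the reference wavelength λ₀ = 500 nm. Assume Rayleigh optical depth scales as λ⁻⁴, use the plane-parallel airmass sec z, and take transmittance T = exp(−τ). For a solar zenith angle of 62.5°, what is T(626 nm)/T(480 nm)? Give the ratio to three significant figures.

1.20

Airmass: sec 62.5° = 2.1657.
τ(626 nm) = 0.109 × (500/626)⁴ × 2.1657 = 0.109 × 0.4070 × 2.1657 = 0.0961.
τ(480 nm) = 0.109 × (500/480)⁴ × 2.1657 = 0.109 × 1.1774 × 2.1657 = 0.2779.
T(626)/T(480) = exp(τ_B − τ_A) = exp(0.1819) = 1.1994.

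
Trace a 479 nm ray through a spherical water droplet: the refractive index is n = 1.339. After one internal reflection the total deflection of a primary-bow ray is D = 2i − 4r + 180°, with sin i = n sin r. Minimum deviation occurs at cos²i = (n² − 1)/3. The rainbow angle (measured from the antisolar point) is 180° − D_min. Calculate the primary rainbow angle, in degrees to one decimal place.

cos²i = (1.79292 − 1)/3 = 0.26431; i = arccos(0.51411) = 59.062°.
sin r = sin 59.062°/1.339 = 0.64057; r = 39.834°.
D_min = 2·59.062° − 4·39.834° + 180° = 138.786°.
Rainbow angle = 180° − D_min = 41.214°.

41.2°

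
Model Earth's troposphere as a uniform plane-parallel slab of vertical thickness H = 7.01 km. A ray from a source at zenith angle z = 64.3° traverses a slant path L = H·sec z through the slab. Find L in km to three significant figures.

sec z = 1/cos 64.3° = 2.3060.
L = 7.01 × 2.3060 = 16.165 km.

16.2 km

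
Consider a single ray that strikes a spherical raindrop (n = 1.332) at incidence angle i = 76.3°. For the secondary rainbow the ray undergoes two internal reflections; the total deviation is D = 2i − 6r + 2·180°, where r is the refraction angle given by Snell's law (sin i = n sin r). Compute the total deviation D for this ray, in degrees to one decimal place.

231.6°

sin r = sin 76.3° / 1.332 = 0.9715/1.332 = 0.7294; r = 46.84°.
D = 2·76.3° − 6·46.84° + 2·180° = 152.60° − 281.01° + 360° = 231.59°.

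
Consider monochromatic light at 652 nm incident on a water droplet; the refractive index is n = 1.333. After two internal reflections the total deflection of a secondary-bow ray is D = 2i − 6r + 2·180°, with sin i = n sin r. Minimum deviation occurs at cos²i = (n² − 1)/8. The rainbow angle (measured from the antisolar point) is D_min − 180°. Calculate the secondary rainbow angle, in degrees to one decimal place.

cos²i = (1.77689 − 1)/8 = 0.09711; i = arccos(0.31163) = 71.843°.
sin r = sin 71.843°/1.333 = 0.71283; r = 45.466°.
D_min = 2·71.843° − 6·45.466° + 360° = 230.891°.
Rainbow angle = D_min − 180° = 50.891°.

50.9°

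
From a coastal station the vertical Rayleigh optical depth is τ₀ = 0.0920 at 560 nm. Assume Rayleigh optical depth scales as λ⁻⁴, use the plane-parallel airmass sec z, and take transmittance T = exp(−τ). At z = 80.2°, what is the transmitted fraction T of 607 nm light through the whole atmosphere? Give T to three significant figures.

0.676

sec 80.2° = 5.8751.
τ = 0.0920 × (560/607)⁴ × 5.8751 = 0.0920 × 0.7244 × 5.8751 = 0.3916.
T = exp(−0.3916) = 0.6760.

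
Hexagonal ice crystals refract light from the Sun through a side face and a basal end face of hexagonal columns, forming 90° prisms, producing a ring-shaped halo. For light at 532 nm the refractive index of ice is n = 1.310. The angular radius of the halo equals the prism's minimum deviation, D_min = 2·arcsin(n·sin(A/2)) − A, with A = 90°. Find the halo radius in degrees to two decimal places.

n·sin(A/2) = 1.310 × sin 45° = 1.310 × 0.7071 = 0.9263.
D_min = 2·arcsin(0.9263) − 90° = 2 × 67.867° − 90° = 45.733°.

45.73°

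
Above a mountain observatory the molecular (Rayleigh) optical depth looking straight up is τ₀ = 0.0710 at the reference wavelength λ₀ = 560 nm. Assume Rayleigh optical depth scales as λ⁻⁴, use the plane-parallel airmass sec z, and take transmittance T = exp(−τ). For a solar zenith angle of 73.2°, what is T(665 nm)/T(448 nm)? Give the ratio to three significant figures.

1.61

Airmass: sec 73.2° = 3.4598.
τ(665 nm) = 0.0710 × (560/665)⁴ × 3.4598 = 0.0710 × 0.5029 × 3.4598 = 0.1235.
τ(448 nm) = 0.0710 × (560/448)⁴ × 3.4598 = 0.0710 × 2.4414 × 3.4598 = 0.5997.
T(665)/T(448) = exp(τ_B − τ_A) = exp(0.4762) = 1.6099.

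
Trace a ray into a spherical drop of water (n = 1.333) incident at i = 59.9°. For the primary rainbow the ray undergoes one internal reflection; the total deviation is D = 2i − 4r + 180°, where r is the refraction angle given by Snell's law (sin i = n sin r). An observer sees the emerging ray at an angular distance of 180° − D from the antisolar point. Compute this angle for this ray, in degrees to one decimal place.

sin r = sin 59.9° / 1.333 = 0.8652/1.333 = 0.6490; r = 40.47°.
D = 2·59.9° − 4·40.47° + 180° = 119.80° − 161.87° + 180° = 137.93°.
Angle from antisolar point = 180° − D = 42.07°.

42.1°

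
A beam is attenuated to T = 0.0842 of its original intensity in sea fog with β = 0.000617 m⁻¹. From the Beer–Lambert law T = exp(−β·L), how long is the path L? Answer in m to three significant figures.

4010 m

Beer–Lambert: T = exp(−βL) ⇒ L = −ln(T)/β = −ln(0.0842)/0.000617 = 2.4746/0.000617 = 4011 m.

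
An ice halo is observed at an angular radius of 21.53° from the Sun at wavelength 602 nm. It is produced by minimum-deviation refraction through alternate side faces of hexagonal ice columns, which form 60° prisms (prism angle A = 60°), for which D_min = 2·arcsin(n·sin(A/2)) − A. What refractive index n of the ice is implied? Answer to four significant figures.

1.306

Rearranging: n = sin((D_min + A)/2) / sin(A/2).
(D_min + A)/2 = (21.53° + 60°)/2 = 40.765°.
n = sin 40.765° / sin 30° = 0.6530 / 0.5000 = 1.3059.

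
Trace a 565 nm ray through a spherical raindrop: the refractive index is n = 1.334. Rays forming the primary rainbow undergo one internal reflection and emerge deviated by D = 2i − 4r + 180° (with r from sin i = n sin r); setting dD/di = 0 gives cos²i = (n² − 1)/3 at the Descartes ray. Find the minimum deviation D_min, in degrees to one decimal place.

138.1°

cos²i = (1.77956 − 1)/3 = 0.25985; i = arccos(0.50976) = 59.352°.
sin r = sin 59.352°/1.334 = 0.64492; r = 40.159°.
D_min = 2·59.352° − 4·40.159° + 180° = 138.067°.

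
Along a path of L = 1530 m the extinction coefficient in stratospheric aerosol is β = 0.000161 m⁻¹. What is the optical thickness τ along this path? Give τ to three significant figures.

τ = β·L = 0.000161 × 1530 = 0.2463.

0.246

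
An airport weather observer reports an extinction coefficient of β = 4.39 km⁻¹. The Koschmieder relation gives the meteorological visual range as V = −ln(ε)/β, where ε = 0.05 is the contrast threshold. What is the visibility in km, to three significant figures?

0.682 km

V = −ln(0.05) / 4.39 = 2.996 / 4.39 = 0.6824 km.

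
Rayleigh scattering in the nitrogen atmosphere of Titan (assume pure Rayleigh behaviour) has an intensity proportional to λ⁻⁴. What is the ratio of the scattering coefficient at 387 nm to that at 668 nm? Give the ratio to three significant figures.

8.88

Rayleigh scattering ∝ λ⁻⁴, so the ratio of coefficients is the inverse fourth power of the wavelength ratio.
σ(387)/σ(668) = (668/387)⁴ = (1.7261)⁴ = 8.877.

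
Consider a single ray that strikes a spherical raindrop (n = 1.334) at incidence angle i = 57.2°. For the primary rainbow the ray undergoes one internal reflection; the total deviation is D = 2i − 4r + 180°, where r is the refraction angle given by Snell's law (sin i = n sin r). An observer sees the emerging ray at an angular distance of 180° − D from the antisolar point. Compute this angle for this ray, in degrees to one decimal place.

41.8°

sin r = sin 57.2° / 1.334 = 0.8406/1.334 = 0.6301; r = 39.06°.
D = 2·57.2° − 4·39.06° + 180° = 114.40° − 156.23° + 180° = 138.17°.
Angle from antisolar point = 180° − D = 41.83°.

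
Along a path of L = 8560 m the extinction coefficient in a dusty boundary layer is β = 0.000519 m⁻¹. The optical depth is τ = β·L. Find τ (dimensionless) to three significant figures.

4.44

τ = β·L = 0.000519 × 8560 = 4.4426.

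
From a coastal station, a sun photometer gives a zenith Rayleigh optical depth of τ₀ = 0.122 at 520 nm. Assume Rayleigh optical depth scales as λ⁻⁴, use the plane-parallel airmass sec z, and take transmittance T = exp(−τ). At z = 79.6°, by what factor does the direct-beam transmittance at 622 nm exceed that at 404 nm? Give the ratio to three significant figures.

4.59

Airmass: sec 79.6° = 5.5396.
τ(622 nm) = 0.122 × (520/622)⁴ × 5.5396 = 0.122 × 0.4885 × 5.5396 = 0.3301.
τ(404 nm) = 0.122 × (520/404)⁴ × 5.5396 = 0.122 × 2.7447 × 5.5396 = 1.8549.
T(622)/T(404) = exp(τ_B − τ_A) = exp(1.5248) = 4.5942.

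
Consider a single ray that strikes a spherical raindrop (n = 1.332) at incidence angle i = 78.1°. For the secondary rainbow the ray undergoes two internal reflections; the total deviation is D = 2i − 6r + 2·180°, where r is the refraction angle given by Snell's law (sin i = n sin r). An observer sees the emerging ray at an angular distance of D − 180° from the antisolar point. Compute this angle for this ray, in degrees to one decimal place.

52.6°

sin r = sin 78.1° / 1.332 = 0.9785/1.332 = 0.7346; r = 47.27°.
D = 2·78.1° − 6·47.27° + 2·180° = 156.20° − 283.65° + 360° = 232.55°.
Angle from antisolar point = D − 180° = 52.55°.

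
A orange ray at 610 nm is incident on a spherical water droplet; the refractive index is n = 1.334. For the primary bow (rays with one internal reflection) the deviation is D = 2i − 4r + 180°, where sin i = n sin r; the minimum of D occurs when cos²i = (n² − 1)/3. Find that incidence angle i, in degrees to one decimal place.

cos²i = (1.334² − 1)/3 = (1.77956 − 1)/3 = 0.25985.
cos i = 0.50976, so i = 59.352°.

59.4°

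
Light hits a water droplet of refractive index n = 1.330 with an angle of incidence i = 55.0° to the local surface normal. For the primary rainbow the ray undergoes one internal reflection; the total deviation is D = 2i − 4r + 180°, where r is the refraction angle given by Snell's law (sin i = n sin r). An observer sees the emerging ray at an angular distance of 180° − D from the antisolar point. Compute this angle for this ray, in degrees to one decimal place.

sin r = sin 55.0° / 1.330 = 0.8192/1.330 = 0.6159; r = 38.02°.
D = 2·55.0° − 4·38.02° + 180° = 110.00° − 152.07° + 180° = 137.93°.
Angle from antisolar point = 180° − D = 42.07°.

42.1°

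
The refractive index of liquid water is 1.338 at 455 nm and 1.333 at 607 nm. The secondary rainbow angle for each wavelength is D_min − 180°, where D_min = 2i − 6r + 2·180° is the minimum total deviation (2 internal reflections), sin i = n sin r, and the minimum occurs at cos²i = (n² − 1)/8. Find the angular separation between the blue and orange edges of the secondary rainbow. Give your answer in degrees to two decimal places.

1.30°

At 455 nm (n = 1.338): cos²i = 0.09878 → i = 71.682°, r = 45.195°, D_min = 232.193°, rainbow angle = 52.193°.
At 607 nm (n = 1.333): cos²i = 0.09711 → i = 71.843°, r = 45.466°, D_min = 230.891°, rainbow angle = 50.891°.
Angular width = |52.193° − 50.891°| = 1.302°.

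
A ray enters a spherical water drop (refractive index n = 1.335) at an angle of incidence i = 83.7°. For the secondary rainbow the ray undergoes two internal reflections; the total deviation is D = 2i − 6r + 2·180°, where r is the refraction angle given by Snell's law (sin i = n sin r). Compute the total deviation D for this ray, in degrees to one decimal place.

238.7°

sin r = sin 83.7° / 1.335 = 0.9940/1.335 = 0.7445; r = 48.12°.
D = 2·83.7° − 6·48.12° + 2·180° = 167.40° − 288.72° + 360° = 238.68°.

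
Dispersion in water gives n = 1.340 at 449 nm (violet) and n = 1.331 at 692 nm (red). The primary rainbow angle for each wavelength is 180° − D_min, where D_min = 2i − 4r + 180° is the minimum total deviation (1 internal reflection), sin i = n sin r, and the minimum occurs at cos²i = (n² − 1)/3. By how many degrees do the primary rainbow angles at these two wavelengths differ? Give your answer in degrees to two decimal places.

At 449 nm (n = 1.340): cos²i = 0.26520 → i = 59.004°, r = 39.770°, D_min = 138.929°, rainbow angle = 41.071°.
At 692 nm (n = 1.331): cos²i = 0.25719 → i = 59.527°, r = 40.356°, D_min = 137.630°, rainbow angle = 42.370°.
Angular width = |41.071° − 42.370°| = 1.299°.

1.30°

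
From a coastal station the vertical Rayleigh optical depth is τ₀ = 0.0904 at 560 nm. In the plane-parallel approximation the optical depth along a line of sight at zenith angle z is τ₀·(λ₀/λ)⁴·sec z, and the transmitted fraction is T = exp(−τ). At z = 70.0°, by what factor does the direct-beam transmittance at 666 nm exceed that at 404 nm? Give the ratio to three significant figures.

2.32

Airmass: sec 70.0° = 2.9238.
τ(666 nm) = 0.0904 × (560/666)⁴ × 2.9238 = 0.0904 × 0.4999 × 2.9238 = 0.1321.
τ(404 nm) = 0.0904 × (560/404)⁴ × 2.9238 = 0.0904 × 3.6917 × 2.9238 = 0.9758.
T(666)/T(404) = exp(τ_B − τ_A) = exp(0.8436) = 2.3248.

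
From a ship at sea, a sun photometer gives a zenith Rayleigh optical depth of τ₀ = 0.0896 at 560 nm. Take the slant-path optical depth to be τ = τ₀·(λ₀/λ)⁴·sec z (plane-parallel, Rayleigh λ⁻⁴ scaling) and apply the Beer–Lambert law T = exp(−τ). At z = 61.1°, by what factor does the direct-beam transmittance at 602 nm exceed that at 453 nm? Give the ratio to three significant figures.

Airmass: sec 61.1° = 2.0692.
τ(602 nm) = 0.0896 × (560/602)⁴ × 2.0692 = 0.0896 × 0.7488 × 2.0692 = 0.1388.
τ(453 nm) = 0.0896 × (560/453)⁴ × 2.0692 = 0.0896 × 2.3354 × 2.0692 = 0.4330.
T(602)/T(453) = exp(τ_B − τ_A) = exp(0.2942) = 1.3420.

1.34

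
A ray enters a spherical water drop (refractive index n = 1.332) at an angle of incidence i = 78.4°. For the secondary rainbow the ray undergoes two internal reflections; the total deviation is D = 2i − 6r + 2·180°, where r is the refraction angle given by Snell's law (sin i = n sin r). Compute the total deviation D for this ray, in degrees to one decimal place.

232.7°

sin r = sin 78.4° / 1.332 = 0.9796/1.332 = 0.7354; r = 47.34°.
D = 2·78.4° − 6·47.34° + 2·180° = 156.80° − 284.05° + 360° = 232.75°.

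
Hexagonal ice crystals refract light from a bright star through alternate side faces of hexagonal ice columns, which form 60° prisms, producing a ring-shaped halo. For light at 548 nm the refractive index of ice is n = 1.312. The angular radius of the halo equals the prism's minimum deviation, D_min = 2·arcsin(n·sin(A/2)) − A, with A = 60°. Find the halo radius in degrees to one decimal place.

n·sin(A/2) = 1.312 × sin 30° = 1.312 × 0.5000 = 0.6560.
D_min = 2·arcsin(0.6560) − 60° = 2 × 40.996° − 60° = 21.991°.

22.0°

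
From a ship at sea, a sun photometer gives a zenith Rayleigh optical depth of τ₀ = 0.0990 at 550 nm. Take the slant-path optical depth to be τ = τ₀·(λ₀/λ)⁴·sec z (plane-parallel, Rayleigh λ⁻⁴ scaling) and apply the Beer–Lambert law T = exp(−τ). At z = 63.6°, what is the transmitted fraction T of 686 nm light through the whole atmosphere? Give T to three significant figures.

sec 63.6° = 2.2490.
τ = 0.0990 × (550/686)⁴ × 2.2490 = 0.0990 × 0.4132 × 2.2490 = 0.0920.
T = exp(−0.0920) = 0.9121.

0.912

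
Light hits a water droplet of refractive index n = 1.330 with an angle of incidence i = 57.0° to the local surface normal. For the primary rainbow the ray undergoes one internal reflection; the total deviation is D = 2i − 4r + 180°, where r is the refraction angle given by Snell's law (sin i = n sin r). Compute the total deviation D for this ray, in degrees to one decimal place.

137.6°

sin r = sin 57.0° / 1.330 = 0.8387/1.330 = 0.6306; r = 39.09°.
D = 2·57.0° − 4·39.09° + 180° = 114.00° − 156.37° + 180° = 137.63°.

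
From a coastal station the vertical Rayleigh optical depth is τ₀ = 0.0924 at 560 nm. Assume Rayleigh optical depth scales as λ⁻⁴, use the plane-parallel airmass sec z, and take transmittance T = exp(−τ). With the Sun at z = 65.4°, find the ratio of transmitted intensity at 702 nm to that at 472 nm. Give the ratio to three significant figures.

1.42

Airmass: sec 65.4° = 2.4022.
τ(702 nm) = 0.0924 × (560/702)⁴ × 2.4022 = 0.0924 × 0.4050 × 2.4022 = 0.0899.
τ(472 nm) = 0.0924 × (560/472)⁴ × 2.4022 = 0.0924 × 1.9815 × 2.4022 = 0.4398.
T(702)/T(472) = exp(τ_B − τ_A) = exp(0.3499) = 1.4190.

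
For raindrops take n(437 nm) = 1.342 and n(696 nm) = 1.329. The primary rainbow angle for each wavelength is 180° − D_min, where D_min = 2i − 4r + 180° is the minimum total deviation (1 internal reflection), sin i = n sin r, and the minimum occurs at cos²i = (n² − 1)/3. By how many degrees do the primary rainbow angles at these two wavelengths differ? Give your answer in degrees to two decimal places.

At 437 nm (n = 1.342): cos²i = 0.26699 → i = 58.888°, r = 39.641°, D_min = 139.213°, rainbow angle = 40.787°.
At 696 nm (n = 1.329): cos²i = 0.25541 → i = 59.643°, r = 40.487°, D_min = 137.337°, rainbow angle = 42.663°.
Angular width = |40.787° − 42.663°| = 1.876°.

1.88°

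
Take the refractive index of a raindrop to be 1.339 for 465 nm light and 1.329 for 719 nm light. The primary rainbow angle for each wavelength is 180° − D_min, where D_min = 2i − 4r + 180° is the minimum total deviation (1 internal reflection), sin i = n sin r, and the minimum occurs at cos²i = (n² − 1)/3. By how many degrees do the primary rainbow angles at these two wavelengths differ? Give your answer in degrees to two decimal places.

At 465 nm (n = 1.339): cos²i = 0.26431 → i = 59.062°, r = 39.834°, D_min = 138.786°, rainbow angle = 41.214°.
At 719 nm (n = 1.329): cos²i = 0.25541 → i = 59.643°, r = 40.487°, D_min = 137.337°, rainbow angle = 42.663°.
Angular width = |41.214° − 42.663°| = 1.450°.

1.45°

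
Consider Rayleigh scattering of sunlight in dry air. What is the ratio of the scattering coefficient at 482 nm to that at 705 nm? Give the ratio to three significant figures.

4.58

Rayleigh scattering ∝ λ⁻⁴, so the ratio of coefficients is the inverse fourth power of the wavelength ratio.
σ(482)/σ(705) = (705/482)⁴ = (1.4627)⁴ = 4.577.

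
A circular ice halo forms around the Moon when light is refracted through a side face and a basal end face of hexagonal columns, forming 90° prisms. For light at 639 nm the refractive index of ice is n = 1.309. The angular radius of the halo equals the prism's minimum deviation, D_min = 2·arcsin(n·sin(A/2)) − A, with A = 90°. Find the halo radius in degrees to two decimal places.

n·sin(A/2) = 1.309 × sin 45° = 1.309 × 0.7071 = 0.9256.
D_min = 2·arcsin(0.9256) − 90° = 2 × 67.759° − 90° = 45.519°.

45.52°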